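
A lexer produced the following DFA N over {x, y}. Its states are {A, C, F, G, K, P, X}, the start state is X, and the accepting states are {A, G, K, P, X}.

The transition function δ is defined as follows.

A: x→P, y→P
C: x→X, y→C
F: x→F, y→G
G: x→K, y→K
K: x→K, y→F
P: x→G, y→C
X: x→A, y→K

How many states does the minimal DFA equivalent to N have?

P0 = {A,G,K,P,X} | {C,F}.
On input y, block {A,G,K,P,X} splits into {A,G,X} and {K,P}.
On input x, block {A,G,X} splits into {A,G} and {X}.
On input x, block {C,F} splits into {F} and {C}.
Split {K,P} by δ(·,x) → {K} and {P}.
Split {A,G} by δ(·,x) → {A} and {G}.
Stable partition: {A} | {F} | {K} | {X} | {C} | {P} | {G} — 7 equivalence classes.

7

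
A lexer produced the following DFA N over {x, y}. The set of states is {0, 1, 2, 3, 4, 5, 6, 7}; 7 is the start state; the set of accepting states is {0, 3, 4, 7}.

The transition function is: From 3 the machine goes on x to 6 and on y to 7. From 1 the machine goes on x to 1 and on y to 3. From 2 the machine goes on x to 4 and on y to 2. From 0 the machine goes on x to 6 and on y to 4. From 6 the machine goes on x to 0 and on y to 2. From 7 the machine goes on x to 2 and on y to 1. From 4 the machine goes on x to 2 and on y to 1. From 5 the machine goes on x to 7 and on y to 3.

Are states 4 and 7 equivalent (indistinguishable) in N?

First remove the unreachable states {5}; 7 states remain.
Start with accepting vs non-accepting: {0,3,4,7} | {1,2,6}.
Refine {0,3,4,7} on symbol y: members go to different blocks, giving {0,3} and {4,7}.
Split {1,2,6} by δ(·,x) → {1} and {2} and {6}.
Stable partition: {0,3} | {1} | {4,7} | {2} | {6} — 5 equivalence classes.
4 and 7 lie in the same block of the stable partition, so they are equivalent — no string distinguishes them.

Yes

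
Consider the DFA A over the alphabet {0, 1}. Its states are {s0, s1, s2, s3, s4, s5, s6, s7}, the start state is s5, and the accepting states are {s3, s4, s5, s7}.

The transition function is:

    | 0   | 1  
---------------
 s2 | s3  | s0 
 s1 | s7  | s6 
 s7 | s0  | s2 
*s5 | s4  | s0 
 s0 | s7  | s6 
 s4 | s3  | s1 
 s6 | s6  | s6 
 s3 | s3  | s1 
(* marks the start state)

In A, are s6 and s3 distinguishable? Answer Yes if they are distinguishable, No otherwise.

All states are reachable from the start state.
Start with accepting vs non-accepting: {s3,s4,s5,s7} | {s0,s1,s2,s6}.
On input 0, block {s3,s4,s5,s7} splits into {s3,s4,s5} and {s7}.
Refine {s0,s1,s2,s6} on symbol 0: members go to different blocks, giving {s0,s1} and {s2} and {s6}.
The partition is now stable with 5 blocks: {s3,s4,s5} | {s0,s1} | {s7} | {s2} | {s6}.
s6 and s3 end up in different blocks, so they are distinguishable. For instance, the string 'ε' is accepted from only s3.

Yes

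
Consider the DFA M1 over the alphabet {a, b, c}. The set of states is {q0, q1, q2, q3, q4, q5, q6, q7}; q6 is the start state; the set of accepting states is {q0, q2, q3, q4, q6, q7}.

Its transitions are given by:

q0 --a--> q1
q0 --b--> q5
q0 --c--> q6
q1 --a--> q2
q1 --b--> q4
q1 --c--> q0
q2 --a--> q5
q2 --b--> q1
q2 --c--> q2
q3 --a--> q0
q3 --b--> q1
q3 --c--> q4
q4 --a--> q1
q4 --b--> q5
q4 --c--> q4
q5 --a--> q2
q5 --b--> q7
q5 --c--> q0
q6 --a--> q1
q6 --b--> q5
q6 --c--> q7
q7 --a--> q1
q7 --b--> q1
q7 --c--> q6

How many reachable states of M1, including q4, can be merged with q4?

States {q3} cannot be reached from the start state, so discard them.
P0 = {q0,q2,q4,q6,q7} | {q1,q5}.
The partition is now stable with 2 blocks: {q0,q2,q4,q6,q7} | {q1,q5}.
State q4 belongs to the block {q0,q2,q4,q6,q7}, which has 5 states.

5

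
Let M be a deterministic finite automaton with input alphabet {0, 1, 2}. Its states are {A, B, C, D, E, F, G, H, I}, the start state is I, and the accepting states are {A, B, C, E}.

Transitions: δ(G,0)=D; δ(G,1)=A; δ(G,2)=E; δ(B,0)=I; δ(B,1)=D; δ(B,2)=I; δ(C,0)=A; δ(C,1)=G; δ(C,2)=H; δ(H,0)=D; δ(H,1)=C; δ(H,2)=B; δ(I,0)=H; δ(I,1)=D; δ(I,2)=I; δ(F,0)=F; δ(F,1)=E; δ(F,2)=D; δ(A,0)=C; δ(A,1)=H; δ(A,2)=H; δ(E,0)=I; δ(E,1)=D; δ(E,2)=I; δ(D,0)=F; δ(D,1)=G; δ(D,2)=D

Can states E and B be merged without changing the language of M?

Yes

All states are reachable from the start state.
Initial partition by acceptance: {A,B,C,E} | {D,F,G,H,I}.
Split {A,B,C,E} by δ(·,0) → {A,C} and {B,E}.
Split {D,F,G,H,I} by δ(·,1) → {D,I} and {G,H} and {F}.
Refine {D,I} on symbol 0: members go to different blocks, giving {D} and {I}.
No further refinement is possible. Final partition (6 blocks): {A,C} | {D} | {B,E} | {G,H} | {F} | {I}.
E and B lie in the same block of the stable partition, so they are equivalent — no string distinguishes them.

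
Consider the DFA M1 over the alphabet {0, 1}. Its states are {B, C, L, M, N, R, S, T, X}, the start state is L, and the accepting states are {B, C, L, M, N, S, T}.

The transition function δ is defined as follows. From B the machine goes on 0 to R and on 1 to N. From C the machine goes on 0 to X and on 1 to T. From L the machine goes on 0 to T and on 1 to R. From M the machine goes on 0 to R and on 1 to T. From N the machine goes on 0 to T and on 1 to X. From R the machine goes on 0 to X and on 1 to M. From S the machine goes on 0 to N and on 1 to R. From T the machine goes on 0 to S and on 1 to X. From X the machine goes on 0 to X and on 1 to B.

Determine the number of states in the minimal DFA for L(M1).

3

States {C} cannot be reached from the start state, so discard them.
P0 = {B,L,M,N,S,T} | {R,X}.
Refine {B,L,M,N,S,T} on symbol 0: members go to different blocks, giving {L,N,S,T} and {B,M}.
Stable partition: {L,N,S,T} | {R,X} | {B,M} — 3 equivalence classes.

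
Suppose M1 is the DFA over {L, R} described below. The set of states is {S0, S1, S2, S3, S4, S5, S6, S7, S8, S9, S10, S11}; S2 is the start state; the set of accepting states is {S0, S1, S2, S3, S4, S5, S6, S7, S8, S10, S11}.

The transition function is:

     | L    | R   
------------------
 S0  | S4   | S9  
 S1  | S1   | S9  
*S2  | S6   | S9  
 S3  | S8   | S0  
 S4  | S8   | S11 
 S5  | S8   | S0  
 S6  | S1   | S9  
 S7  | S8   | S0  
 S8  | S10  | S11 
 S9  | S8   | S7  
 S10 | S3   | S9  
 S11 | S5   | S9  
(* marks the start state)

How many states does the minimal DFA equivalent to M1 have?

Start with accepting vs non-accepting: {S0,S1,S2,S3,S4,S5,S6,S7,S8,S10,S11} | {S9}.
Split {S0,S1,S2,S3,S4,S5,S6,S7,S8,S10,S11} by δ(·,R) → {S0,S1,S2,S6,S10,S11} and {S3,S4,S5,S7,S8}.
Refine {S0,S1,S2,S6,S10,S11} on symbol L: members go to different blocks, giving {S0,S10,S11} and {S1,S2,S6}.
On input L, block {S3,S4,S5,S7,S8} splits into {S3,S4,S5,S7} and {S8}.
Stable partition: {S0,S10,S11} | {S9} | {S3,S4,S5,S7} | {S1,S2,S6} | {S8} — 5 equivalence classes.

5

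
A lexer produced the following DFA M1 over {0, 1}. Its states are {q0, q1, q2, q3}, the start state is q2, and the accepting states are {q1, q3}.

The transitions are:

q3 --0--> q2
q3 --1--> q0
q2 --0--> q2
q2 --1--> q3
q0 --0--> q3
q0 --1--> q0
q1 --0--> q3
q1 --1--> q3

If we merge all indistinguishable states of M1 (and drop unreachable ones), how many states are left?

3

First remove the unreachable states {q1}; 3 states remain.
Initial partition by acceptance: {q3} | {q0,q2}.
Split {q0,q2} by δ(·,0) → {q0} and {q2}.
No further refinement is possible. Final partition (3 blocks): {q3} | {q0} | {q2}.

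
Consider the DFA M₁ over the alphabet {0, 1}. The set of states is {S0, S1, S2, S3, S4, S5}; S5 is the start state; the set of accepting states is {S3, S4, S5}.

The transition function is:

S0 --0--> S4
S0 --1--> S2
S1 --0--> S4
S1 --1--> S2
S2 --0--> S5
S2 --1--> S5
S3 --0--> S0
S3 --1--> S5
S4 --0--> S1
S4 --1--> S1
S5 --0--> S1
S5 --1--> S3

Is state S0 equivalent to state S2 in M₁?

Every state is reachable, so we keep all 6.
Initial partition by acceptance: {S3,S4,S5} | {S0,S1,S2}.
Refine {S3,S4,S5} on symbol 1: members go to different blocks, giving {S3,S5} and {S4}.
Refine {S0,S1,S2} on symbol 0: members go to different blocks, giving {S0,S1} and {S2}.
No further refinement is possible. Final partition (4 blocks): {S3,S5} | {S0,S1} | {S4} | {S2}.
S0 and S2 end up in different blocks, so they are distinguishable. For instance, the string '1' is accepted from only S2.

No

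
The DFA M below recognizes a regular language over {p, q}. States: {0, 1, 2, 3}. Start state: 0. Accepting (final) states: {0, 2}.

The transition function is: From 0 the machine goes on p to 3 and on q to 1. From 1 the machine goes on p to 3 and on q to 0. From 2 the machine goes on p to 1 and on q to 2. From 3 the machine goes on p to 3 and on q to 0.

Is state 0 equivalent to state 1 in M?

No

Reachable states from the start: {0,1,3}. Unreachable: {2} — drop them.
Start with accepting vs non-accepting: {0} | {1,3}.
Stable partition: {0} | {1,3} — 2 equivalence classes.
0 and 1 end up in different blocks, so they are distinguishable. For instance, the string 'ε' is accepted from only 0.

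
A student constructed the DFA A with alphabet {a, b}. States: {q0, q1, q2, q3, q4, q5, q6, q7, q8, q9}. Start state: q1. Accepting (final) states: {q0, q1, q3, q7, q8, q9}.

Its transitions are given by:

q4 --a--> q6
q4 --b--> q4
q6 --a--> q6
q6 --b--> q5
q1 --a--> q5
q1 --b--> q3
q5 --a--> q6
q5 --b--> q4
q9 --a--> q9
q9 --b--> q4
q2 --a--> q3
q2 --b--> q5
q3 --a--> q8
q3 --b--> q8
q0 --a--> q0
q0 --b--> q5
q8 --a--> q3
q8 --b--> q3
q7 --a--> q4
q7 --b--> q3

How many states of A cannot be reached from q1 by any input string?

4

Starting at q1 and following transitions, the reachable set is {q1, q3, q4, q5, q6, q8}. That leaves q0, q2, q7, q9 unreachable — 4 in total.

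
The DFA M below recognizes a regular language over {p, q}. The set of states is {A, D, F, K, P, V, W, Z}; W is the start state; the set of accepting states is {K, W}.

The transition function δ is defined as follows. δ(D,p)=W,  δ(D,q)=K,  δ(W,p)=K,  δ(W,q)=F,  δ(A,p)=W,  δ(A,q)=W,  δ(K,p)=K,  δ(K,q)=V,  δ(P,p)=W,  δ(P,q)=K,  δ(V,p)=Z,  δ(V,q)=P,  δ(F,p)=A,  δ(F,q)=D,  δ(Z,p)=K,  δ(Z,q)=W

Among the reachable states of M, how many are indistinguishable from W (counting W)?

Start with accepting vs non-accepting: {K,W} | {A,D,F,P,V,Z}.
Split {A,D,F,P,V,Z} by δ(·,p) → {A,D,P,Z} and {F,V}.
The partition is now stable with 3 blocks: {K,W} | {A,D,P,Z} | {F,V}.
The equivalence class containing W is {K,W}, of size 2.

2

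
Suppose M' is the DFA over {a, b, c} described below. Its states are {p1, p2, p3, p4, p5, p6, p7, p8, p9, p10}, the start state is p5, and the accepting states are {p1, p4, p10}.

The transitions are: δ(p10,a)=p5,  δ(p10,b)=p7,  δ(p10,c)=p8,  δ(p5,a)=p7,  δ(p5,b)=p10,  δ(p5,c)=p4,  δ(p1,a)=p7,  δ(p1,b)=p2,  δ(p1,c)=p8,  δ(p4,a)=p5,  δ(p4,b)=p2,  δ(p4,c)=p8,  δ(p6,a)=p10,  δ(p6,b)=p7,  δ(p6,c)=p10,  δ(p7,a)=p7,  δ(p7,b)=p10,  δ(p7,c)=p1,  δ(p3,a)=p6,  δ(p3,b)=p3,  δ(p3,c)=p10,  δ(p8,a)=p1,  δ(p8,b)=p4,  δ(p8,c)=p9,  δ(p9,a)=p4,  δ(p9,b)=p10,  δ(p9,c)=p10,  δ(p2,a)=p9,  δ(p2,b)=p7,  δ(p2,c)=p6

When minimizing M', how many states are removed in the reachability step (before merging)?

BFS from p5 reaches {p1, p2, p4, p5, p6, p7, p8, p9, p10}; the 1 state(s) p3 are never visited.

1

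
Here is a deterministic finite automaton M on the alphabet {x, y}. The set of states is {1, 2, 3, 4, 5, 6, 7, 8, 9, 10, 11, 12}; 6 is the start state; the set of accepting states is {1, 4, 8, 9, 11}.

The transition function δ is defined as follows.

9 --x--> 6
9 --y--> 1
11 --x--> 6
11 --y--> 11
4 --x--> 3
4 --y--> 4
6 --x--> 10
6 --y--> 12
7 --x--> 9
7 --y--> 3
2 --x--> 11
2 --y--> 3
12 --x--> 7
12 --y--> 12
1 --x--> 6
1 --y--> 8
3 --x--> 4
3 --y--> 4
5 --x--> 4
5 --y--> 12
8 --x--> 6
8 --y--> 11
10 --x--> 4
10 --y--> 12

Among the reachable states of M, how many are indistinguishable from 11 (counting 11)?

4

First remove the unreachable states {2,5}; 10 states remain.
Initial partition by acceptance: {1,4,8,9,11} | {3,6,7,10,12}.
Split {3,6,7,10,12} by δ(·,x) → {3,7,10} and {6,12}.
Split {1,4,8,9,11} by δ(·,x) → {1,8,9,11} and {4}.
On input x, block {3,7,10} splits into {3,10} and {7}.
Split {3,10} by δ(·,y) → {3} and {10}.
On input x, block {6,12} splits into {6} and {12}.
No further refinement is possible. Final partition (7 blocks): {1,8,9,11} | {3} | {6} | {4} | {7} | {10} | {12}.
State 11 belongs to the block {1,8,9,11}, which has 4 states.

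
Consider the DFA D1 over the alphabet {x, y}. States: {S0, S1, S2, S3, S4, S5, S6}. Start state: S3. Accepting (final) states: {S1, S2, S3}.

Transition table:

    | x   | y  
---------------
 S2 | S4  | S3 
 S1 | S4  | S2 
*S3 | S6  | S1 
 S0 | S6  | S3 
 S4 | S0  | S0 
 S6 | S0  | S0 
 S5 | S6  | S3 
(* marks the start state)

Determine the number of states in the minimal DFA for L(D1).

3

States {S5} cannot be reached from the start state, so discard them.
Start with accepting vs non-accepting: {S1,S2,S3} | {S0,S4,S6}.
Split {S0,S4,S6} by δ(·,y) → {S4,S6} and {S0}.
No further refinement is possible. Final partition (3 blocks): {S1,S2,S3} | {S4,S6} | {S0}.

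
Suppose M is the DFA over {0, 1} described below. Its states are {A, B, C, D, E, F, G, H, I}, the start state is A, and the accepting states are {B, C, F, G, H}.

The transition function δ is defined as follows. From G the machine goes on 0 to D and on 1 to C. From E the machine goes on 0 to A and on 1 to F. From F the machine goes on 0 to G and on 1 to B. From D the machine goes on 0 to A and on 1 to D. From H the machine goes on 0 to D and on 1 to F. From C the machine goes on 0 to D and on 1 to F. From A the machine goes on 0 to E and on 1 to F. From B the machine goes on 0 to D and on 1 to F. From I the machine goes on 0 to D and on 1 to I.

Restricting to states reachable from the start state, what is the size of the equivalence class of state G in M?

1

States {H,I} cannot be reached from the start state, so discard them.
Initial partition by acceptance: {B,C,F,G} | {A,D,E}.
On input 0, block {B,C,F,G} splits into {B,C,G} and {F}.
Refine {B,C,G} on symbol 1: members go to different blocks, giving {B,C} and {G}.
Refine {A,D,E} on symbol 1: members go to different blocks, giving {A,E} and {D}.
No further refinement is possible. Final partition (5 blocks): {B,C} | {A,E} | {F} | {G} | {D}.
State G belongs to the block {G}, which has 1 states.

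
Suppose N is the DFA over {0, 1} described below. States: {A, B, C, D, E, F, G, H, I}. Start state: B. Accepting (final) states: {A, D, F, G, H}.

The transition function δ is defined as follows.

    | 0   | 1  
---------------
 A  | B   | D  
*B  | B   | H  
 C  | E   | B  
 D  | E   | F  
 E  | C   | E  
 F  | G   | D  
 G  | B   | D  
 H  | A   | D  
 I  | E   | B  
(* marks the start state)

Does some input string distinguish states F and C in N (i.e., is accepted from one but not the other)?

Yes

First remove the unreachable states {I}; 8 states remain.
Initial partition by acceptance: {A,D,F,G,H} | {B,C,E}.
Split {A,D,F,G,H} by δ(·,0) → {A,D,G} and {F,H}.
Split {A,D,G} by δ(·,1) → {A,G} and {D}.
Split {B,C,E} by δ(·,1) → {C,E} and {B}.
On input 1, block {C,E} splits into {C} and {E}.
The partition is now stable with 6 blocks: {A,G} | {C} | {F,H} | {D} | {B} | {E}.
F and C end up in different blocks, so they are distinguishable. For instance, the string 'ε' is accepted from only F.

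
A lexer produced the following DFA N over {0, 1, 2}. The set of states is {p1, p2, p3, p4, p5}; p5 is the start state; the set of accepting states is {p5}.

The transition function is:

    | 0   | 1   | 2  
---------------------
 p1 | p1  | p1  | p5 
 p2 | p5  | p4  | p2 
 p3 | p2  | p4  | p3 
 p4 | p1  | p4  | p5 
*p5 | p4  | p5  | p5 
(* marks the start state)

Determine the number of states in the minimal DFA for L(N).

Reachable states from the start: {p1,p4,p5}. Unreachable: {p2,p3} — drop them.
Initial partition by acceptance: {p5} | {p1,p4}.
No further refinement is possible. Final partition (2 blocks): {p5} | {p1,p4}.

2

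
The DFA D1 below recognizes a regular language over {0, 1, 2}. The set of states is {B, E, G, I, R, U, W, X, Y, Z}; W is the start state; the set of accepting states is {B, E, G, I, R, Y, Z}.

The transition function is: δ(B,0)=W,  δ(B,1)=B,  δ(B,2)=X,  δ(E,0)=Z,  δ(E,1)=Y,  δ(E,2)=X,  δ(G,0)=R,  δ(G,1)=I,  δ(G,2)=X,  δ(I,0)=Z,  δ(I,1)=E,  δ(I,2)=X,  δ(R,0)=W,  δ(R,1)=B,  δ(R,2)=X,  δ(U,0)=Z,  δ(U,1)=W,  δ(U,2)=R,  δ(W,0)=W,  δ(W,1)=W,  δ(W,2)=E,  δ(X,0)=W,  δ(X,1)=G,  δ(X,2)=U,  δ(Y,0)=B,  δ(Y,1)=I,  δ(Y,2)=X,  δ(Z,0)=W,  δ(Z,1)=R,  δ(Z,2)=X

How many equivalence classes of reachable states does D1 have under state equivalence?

5

Every state is reachable, so we keep all 10.
Start with accepting vs non-accepting: {B,E,G,I,R,Y,Z} | {U,W,X}.
Refine {B,E,G,I,R,Y,Z} on symbol 0: members go to different blocks, giving {E,G,I,Y} and {B,R,Z}.
On input 0, block {U,W,X} splits into {W,X} and {U}.
Refine {W,X} on symbol 1: members go to different blocks, giving {W} and {X}.
The partition is now stable with 5 blocks: {E,G,I,Y} | {W} | {B,R,Z} | {U} | {X}.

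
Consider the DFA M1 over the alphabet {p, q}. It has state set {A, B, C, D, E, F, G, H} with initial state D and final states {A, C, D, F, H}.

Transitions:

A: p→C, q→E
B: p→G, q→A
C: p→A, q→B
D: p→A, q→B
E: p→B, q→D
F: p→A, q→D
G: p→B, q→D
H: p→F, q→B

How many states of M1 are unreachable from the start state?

No path from D leads to F, H; the other 6 states are all reachable.

2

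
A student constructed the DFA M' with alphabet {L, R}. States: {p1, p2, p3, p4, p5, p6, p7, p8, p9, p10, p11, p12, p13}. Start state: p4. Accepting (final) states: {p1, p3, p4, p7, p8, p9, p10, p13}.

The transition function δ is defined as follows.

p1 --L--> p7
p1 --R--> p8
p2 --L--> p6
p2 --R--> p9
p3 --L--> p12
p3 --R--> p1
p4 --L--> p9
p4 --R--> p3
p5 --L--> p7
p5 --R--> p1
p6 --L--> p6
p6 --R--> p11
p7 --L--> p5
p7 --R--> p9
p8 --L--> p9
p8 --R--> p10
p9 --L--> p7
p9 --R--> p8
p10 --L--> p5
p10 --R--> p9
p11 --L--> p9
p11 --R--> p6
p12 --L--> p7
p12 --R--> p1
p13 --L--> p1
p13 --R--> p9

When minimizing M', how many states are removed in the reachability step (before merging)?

4

No path from p4 leads to p2, p6, p11, p13; the other 9 states are all reachable.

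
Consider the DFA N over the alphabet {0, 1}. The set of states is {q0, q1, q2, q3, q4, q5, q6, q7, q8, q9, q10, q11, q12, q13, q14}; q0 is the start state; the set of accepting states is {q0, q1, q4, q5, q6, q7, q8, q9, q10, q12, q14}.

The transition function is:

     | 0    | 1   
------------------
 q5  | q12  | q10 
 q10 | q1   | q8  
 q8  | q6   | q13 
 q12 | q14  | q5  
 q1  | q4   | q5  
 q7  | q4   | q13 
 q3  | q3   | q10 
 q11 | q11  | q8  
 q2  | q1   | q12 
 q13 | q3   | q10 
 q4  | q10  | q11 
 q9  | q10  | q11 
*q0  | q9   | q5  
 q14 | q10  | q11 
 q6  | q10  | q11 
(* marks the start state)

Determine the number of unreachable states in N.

2

Starting at q0 and following transitions, the reachable set is {q0, q1, q3, q4, q5, q6, q8, q9, q10, q11, q12, q13, q14}. That leaves q2, q7 unreachable — 2 in total.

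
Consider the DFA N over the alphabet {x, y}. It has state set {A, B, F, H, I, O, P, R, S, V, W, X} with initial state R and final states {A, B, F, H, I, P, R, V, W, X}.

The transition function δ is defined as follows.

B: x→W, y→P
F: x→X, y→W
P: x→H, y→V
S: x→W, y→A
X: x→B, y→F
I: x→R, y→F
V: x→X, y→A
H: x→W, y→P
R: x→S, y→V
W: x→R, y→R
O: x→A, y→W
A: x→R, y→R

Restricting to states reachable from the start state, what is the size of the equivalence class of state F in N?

2

States {I,O} cannot be reached from the start state, so discard them.
Start with accepting vs non-accepting: {A,B,F,H,P,R,V,W,X} | {S}.
On input x, block {A,B,F,H,P,R,V,W,X} splits into {A,B,F,H,P,V,W,X} and {R}.
Split {A,B,F,H,P,V,W,X} by δ(·,x) → {B,F,H,P,V,X} and {A,W}.
On input x, block {B,F,H,P,V,X} splits into {F,P,V,X} and {B,H}.
Refine {F,P,V,X} on symbol x: members go to different blocks, giving {F,V} and {P,X}.
No further refinement is possible. Final partition (6 blocks): {F,V} | {S} | {R} | {A,W} | {B,H} | {P,X}.
The equivalence class containing F is {F,V}, of size 2.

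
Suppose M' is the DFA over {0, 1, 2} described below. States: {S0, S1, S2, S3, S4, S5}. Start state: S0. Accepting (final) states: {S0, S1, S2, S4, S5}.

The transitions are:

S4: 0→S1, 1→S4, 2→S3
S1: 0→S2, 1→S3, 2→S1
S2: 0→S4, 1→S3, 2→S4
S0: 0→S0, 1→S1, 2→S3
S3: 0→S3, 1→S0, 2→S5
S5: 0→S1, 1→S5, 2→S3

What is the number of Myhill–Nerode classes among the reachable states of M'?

Start with accepting vs non-accepting: {S0,S1,S2,S4,S5} | {S3}.
On input 1, block {S0,S1,S2,S4,S5} splits into {S0,S4,S5} and {S1,S2}.
On input 0, block {S0,S4,S5} splits into {S4,S5} and {S0}.
On input 0, block {S1,S2} splits into {S1} and {S2}.
Stable partition: {S4,S5} | {S3} | {S1} | {S0} | {S2} — 5 equivalence classes.

5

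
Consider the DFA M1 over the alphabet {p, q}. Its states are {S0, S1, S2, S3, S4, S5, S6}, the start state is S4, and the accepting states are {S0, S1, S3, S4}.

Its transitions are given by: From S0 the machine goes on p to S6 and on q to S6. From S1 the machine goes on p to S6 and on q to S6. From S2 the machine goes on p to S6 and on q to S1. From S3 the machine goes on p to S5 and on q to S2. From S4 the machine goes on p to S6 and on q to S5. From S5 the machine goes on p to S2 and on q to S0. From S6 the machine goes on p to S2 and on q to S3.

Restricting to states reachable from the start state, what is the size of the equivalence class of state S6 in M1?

3

Initial partition by acceptance: {S0,S1,S3,S4} | {S2,S5,S6}.
Stable partition: {S0,S1,S3,S4} | {S2,S5,S6} — 2 equivalence classes.
State S6 belongs to the block {S2,S5,S6}, which has 3 states.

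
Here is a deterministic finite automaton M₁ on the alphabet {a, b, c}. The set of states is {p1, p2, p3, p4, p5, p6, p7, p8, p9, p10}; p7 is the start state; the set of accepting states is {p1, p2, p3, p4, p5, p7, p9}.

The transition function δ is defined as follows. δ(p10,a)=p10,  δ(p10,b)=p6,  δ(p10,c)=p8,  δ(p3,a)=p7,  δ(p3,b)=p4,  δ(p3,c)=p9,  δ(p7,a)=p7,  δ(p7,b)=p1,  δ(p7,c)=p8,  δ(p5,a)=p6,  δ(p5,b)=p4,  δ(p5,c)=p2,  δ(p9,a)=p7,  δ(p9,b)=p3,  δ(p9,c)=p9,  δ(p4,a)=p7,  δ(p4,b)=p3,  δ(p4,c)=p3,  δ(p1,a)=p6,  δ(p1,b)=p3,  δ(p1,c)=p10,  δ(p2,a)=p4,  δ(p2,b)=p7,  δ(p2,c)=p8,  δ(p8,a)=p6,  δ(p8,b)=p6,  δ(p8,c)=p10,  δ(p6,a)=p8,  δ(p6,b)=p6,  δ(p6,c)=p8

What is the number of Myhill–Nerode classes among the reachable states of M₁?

4

First remove the unreachable states {p2,p5}; 8 states remain.
P0 = {p1,p3,p4,p7,p9} | {p6,p8,p10}.
Split {p1,p3,p4,p7,p9} by δ(·,a) → {p3,p4,p7,p9} and {p1}.
On input b, block {p3,p4,p7,p9} splits into {p3,p4,p9} and {p7}.
The partition is now stable with 4 blocks: {p3,p4,p9} | {p6,p8,p10} | {p1} | {p7}.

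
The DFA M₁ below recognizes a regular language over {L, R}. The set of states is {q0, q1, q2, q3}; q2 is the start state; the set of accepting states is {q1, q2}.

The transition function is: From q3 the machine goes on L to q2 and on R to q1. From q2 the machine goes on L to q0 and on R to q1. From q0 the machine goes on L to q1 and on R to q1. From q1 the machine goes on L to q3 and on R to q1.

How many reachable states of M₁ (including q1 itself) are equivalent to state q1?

2

All states are reachable from the start state.
Start with accepting vs non-accepting: {q1,q2} | {q0,q3}.
Stable partition: {q1,q2} | {q0,q3} — 2 equivalence classes.
State q1 belongs to the block {q1,q2}, which has 2 states.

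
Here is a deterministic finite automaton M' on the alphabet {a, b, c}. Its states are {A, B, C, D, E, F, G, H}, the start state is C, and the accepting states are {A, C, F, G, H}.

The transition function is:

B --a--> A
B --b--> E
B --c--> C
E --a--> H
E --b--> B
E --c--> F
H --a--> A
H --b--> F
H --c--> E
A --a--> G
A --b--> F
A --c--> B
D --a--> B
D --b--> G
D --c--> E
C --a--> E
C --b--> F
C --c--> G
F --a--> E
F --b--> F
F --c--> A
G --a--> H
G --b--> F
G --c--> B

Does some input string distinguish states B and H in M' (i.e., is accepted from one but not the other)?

States {D} cannot be reached from the start state, so discard them.
Initial partition by acceptance: {A,C,F,G,H} | {B,E}.
Refine {A,C,F,G,H} on symbol a: members go to different blocks, giving {A,G,H} and {C,F}.
The partition is now stable with 3 blocks: {A,G,H} | {B,E} | {C,F}.
B and H end up in different blocks, so they are distinguishable. For instance, the string 'ε' is accepted from only H.

Yes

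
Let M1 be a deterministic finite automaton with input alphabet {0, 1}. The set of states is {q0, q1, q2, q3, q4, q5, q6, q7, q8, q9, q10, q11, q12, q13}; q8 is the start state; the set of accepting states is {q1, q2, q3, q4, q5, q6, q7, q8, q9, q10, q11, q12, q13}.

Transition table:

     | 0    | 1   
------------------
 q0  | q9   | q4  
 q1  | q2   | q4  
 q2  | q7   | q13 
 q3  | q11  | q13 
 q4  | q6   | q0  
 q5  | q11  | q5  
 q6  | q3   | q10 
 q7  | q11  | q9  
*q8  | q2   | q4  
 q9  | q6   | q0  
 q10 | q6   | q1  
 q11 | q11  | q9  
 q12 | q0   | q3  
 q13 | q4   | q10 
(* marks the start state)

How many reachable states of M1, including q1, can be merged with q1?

2

States {q5,q12} cannot be reached from the start state, so discard them.
P0 = {q1,q2,q3,q4,q6,q7,q8,q9,q10,q11,q13} | {q0}.
Refine {q1,q2,q3,q4,q6,q7,q8,q9,q10,q11,q13} on symbol 1: members go to different blocks, giving {q1,q2,q3,q6,q7,q8,q10,q11,q13} and {q4,q9}.
Split {q1,q2,q3,q6,q7,q8,q10,q11,q13} by δ(·,0) → {q1,q2,q3,q6,q7,q8,q10,q11} and {q13}.
Refine {q1,q2,q3,q6,q7,q8,q10,q11} on symbol 1: members go to different blocks, giving {q1,q7,q8,q11} and {q2,q3} and {q6,q10}.
Split {q1,q7,q8,q11} by δ(·,0) → {q1,q8} and {q7,q11}.
Split {q6,q10} by δ(·,0) → {q6} and {q10}.
No further refinement is possible. Final partition (8 blocks): {q1,q8} | {q0} | {q4,q9} | {q13} | {q2,q3} | {q6} | {q7,q11} | {q10}.
State q1 belongs to the block {q1,q8}, which has 2 states.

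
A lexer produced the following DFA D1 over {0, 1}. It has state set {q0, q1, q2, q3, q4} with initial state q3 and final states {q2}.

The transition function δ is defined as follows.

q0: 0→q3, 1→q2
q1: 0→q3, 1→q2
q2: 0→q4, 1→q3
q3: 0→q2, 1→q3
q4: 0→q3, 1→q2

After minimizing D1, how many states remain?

3

First remove the unreachable states {q0,q1}; 3 states remain.
Initial partition by acceptance: {q2} | {q3,q4}.
On input 0, block {q3,q4} splits into {q3} and {q4}.
Stable partition: {q2} | {q3} | {q4} — 3 equivalence classes.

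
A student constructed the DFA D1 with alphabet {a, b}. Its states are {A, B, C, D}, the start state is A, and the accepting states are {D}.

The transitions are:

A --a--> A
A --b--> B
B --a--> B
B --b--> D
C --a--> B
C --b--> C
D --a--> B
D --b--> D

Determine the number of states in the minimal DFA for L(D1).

First remove the unreachable states {C}; 3 states remain.
Initial partition by acceptance: {D} | {A,B}.
Split {A,B} by δ(·,b) → {A} and {B}.
Stable partition: {D} | {A} | {B} — 3 equivalence classes.

3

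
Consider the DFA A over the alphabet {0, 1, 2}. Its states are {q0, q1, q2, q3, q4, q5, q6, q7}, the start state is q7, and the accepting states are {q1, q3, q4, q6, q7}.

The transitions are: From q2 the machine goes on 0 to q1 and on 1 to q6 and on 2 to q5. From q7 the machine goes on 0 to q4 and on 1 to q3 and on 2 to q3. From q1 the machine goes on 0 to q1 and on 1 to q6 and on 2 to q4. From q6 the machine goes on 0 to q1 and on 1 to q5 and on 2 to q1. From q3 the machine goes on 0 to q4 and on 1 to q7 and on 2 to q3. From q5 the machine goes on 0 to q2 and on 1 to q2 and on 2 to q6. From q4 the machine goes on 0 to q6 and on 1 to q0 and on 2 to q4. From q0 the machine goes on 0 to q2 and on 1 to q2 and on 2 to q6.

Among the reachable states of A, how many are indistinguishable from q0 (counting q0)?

Every state is reachable, so we keep all 8.
P0 = {q1,q3,q4,q6,q7} | {q0,q2,q5}.
On input 1, block {q1,q3,q4,q6,q7} splits into {q1,q3,q7} and {q4,q6}.
Split {q1,q3,q7} by δ(·,0) → {q3,q7} and {q1}.
On input 0, block {q0,q2,q5} splits into {q0,q5} and {q2}.
On input 0, block {q4,q6} splits into {q4} and {q6}.
No further refinement is possible. Final partition (6 blocks): {q3,q7} | {q0,q5} | {q4} | {q1} | {q2} | {q6}.
State q0 belongs to the block {q0,q5}, which has 2 states.

2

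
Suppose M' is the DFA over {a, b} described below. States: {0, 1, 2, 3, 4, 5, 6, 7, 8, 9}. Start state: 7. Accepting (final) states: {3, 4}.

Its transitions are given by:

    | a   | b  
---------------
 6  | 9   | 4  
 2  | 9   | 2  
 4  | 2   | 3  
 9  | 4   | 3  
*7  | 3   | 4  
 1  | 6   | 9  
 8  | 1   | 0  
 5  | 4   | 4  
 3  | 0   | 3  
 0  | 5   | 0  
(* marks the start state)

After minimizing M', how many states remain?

First remove the unreachable states {1,6,8}; 7 states remain.
Initial partition by acceptance: {3,4} | {0,2,5,7,9}.
Refine {0,2,5,7,9} on symbol a: members go to different blocks, giving {5,7,9} and {0,2}.
No further refinement is possible. Final partition (3 blocks): {3,4} | {5,7,9} | {0,2}.

3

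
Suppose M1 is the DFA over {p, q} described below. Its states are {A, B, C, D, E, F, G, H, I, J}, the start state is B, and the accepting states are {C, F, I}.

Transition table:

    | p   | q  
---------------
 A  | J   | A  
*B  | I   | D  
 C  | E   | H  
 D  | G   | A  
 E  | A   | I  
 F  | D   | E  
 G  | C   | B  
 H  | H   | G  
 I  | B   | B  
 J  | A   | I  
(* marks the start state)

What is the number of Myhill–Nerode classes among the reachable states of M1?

8

First remove the unreachable states {F}; 9 states remain.
Start with accepting vs non-accepting: {C,I} | {A,B,D,E,G,H,J}.
On input p, block {A,B,D,E,G,H,J} splits into {A,D,E,H,J} and {B,G}.
Split {C,I} by δ(·,p) → {C} and {I}.
On input p, block {A,D,E,H,J} splits into {A,E,H,J} and {D}.
On input q, block {A,E,H,J} splits into {E,J} and {A} and {H}.
On input p, block {B,G} splits into {B} and {G}.
Stable partition: {C} | {E,J} | {B} | {I} | {D} | {A} | {H} | {G} — 8 equivalence classes.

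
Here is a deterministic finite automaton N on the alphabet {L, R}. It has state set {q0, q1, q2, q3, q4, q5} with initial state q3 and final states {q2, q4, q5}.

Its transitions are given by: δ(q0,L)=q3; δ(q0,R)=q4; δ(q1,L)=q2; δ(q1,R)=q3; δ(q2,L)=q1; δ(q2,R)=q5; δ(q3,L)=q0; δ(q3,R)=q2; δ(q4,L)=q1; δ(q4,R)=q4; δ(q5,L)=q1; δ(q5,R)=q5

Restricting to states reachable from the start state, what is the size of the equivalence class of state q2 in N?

3

P0 = {q2,q4,q5} | {q0,q1,q3}.
Split {q0,q1,q3} by δ(·,L) → {q0,q3} and {q1}.
The partition is now stable with 3 blocks: {q2,q4,q5} | {q0,q3} | {q1}.
State q2 belongs to the block {q2,q4,q5}, which has 3 states.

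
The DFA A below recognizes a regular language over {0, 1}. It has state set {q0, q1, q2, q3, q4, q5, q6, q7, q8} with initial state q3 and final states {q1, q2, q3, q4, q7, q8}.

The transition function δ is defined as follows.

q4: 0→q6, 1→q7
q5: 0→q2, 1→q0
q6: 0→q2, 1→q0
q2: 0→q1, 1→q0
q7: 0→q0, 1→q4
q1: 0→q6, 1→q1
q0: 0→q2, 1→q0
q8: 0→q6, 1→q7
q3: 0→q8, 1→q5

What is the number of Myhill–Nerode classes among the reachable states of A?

Start with accepting vs non-accepting: {q1,q2,q3,q4,q7,q8} | {q0,q5,q6}.
Split {q1,q2,q3,q4,q7,q8} by δ(·,0) → {q1,q4,q7,q8} and {q2,q3}.
No further refinement is possible. Final partition (3 blocks): {q1,q4,q7,q8} | {q0,q5,q6} | {q2,q3}.

3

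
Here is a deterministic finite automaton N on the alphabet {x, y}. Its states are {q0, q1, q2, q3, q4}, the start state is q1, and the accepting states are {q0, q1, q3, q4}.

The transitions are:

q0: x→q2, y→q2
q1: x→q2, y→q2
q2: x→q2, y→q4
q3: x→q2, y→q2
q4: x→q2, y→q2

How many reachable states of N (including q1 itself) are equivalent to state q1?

2

Reachable states from the start: {q1,q2,q4}. Unreachable: {q0,q3} — drop them.
Initial partition by acceptance: {q1,q4} | {q2}.
No further refinement is possible. Final partition (2 blocks): {q1,q4} | {q2}.
The equivalence class containing q1 is {q1,q4}, of size 2.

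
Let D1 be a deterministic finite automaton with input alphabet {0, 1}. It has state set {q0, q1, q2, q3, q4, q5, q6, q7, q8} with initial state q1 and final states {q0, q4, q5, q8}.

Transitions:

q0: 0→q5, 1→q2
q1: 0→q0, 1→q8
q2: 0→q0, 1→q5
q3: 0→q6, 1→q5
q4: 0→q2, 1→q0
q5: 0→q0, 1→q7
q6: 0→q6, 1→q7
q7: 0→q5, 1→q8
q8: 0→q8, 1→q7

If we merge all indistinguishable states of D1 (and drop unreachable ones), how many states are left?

First remove the unreachable states {q3,q4,q6}; 6 states remain.
Start with accepting vs non-accepting: {q0,q5,q8} | {q1,q2,q7}.
No further refinement is possible. Final partition (2 blocks): {q0,q5,q8} | {q1,q2,q7}.

2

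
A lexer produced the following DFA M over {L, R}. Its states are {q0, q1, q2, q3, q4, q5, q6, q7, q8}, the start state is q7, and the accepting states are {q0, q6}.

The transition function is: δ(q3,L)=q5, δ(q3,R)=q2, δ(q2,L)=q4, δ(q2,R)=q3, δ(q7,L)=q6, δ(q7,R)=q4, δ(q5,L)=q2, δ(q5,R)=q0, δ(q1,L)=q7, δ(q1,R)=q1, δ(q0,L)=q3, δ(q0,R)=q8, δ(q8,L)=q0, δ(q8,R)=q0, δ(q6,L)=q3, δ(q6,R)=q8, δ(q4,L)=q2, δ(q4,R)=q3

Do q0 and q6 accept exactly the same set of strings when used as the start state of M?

Yes

First remove the unreachable states {q1}; 8 states remain.
Initial partition by acceptance: {q0,q6} | {q2,q3,q4,q5,q7,q8}.
On input L, block {q2,q3,q4,q5,q7,q8} splits into {q2,q3,q4,q5} and {q7,q8}.
Split {q2,q3,q4,q5} by δ(·,R) → {q2,q3,q4} and {q5}.
On input L, block {q2,q3,q4} splits into {q2,q4} and {q3}.
Split {q7,q8} by δ(·,R) → {q7} and {q8}.
The partition is now stable with 6 blocks: {q0,q6} | {q2,q4} | {q7} | {q5} | {q3} | {q8}.
q0 and q6 lie in the same block of the stable partition, so they are equivalent — no string distinguishes them.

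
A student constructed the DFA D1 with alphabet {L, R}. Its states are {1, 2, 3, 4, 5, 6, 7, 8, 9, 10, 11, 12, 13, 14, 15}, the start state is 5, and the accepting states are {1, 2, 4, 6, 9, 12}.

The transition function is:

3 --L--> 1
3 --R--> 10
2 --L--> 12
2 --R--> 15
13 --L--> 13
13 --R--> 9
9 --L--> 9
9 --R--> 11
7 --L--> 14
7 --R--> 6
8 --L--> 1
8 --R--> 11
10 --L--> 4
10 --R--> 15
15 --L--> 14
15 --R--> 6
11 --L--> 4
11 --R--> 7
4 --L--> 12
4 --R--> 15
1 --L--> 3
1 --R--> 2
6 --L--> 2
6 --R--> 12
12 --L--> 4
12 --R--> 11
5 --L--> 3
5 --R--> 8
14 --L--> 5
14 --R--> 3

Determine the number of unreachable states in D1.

2

BFS from 5 reaches {1, 2, 3, 4, 5, 6, 7, 8, 10, 11, 12, 14, 15}; the 2 state(s) 9, 13 are never visited.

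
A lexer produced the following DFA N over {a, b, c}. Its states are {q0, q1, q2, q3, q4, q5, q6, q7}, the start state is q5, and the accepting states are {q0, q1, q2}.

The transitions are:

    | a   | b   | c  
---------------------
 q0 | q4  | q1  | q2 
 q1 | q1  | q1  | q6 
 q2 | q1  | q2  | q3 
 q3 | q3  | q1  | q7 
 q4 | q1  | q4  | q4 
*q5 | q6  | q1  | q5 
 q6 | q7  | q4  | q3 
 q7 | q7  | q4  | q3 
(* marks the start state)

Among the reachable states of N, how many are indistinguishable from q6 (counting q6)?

First remove the unreachable states {q0,q2}; 6 states remain.
Initial partition by acceptance: {q1} | {q3,q4,q5,q6,q7}.
On input a, block {q3,q4,q5,q6,q7} splits into {q3,q5,q6,q7} and {q4}.
On input b, block {q3,q5,q6,q7} splits into {q3,q5} and {q6,q7}.
Refine {q3,q5} on symbol a: members go to different blocks, giving {q3} and {q5}.
The partition is now stable with 5 blocks: {q1} | {q3} | {q4} | {q6,q7} | {q5}.
The equivalence class containing q6 is {q6,q7}, of size 2.

2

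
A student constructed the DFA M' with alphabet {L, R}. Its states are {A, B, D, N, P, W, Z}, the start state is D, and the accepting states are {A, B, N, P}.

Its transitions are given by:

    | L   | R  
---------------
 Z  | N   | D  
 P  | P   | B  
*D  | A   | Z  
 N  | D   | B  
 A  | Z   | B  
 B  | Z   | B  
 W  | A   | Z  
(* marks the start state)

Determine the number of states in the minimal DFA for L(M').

2

States {P,W} cannot be reached from the start state, so discard them.
Initial partition by acceptance: {A,B,N} | {D,Z}.
The partition is now stable with 2 blocks: {A,B,N} | {D,Z}.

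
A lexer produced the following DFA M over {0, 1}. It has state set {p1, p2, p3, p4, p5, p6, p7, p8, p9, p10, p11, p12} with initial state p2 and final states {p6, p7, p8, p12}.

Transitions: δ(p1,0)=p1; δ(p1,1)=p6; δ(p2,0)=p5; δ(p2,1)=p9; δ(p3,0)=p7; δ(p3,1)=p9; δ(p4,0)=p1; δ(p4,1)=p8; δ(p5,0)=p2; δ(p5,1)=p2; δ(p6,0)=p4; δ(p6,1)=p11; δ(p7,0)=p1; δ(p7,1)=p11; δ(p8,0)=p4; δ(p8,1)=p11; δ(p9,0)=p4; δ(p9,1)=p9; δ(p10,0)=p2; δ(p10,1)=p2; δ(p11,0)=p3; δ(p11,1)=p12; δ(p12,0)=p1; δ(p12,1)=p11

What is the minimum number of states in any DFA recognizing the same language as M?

7

States {p10} cannot be reached from the start state, so discard them.
Start with accepting vs non-accepting: {p6,p7,p8,p12} | {p1,p2,p3,p4,p5,p9,p11}.
On input 0, block {p1,p2,p3,p4,p5,p9,p11} splits into {p1,p2,p4,p5,p9,p11} and {p3}.
On input 0, block {p1,p2,p4,p5,p9,p11} splits into {p1,p2,p4,p5,p9} and {p11}.
Split {p1,p2,p4,p5,p9} by δ(·,1) → {p2,p5,p9} and {p1,p4}.
Split {p2,p5,p9} by δ(·,0) → {p2,p5} and {p9}.
Refine {p2,p5} on symbol 1: members go to different blocks, giving {p2} and {p5}.
The partition is now stable with 7 blocks: {p6,p7,p8,p12} | {p2} | {p3} | {p11} | {p1,p4} | {p9} | {p5}.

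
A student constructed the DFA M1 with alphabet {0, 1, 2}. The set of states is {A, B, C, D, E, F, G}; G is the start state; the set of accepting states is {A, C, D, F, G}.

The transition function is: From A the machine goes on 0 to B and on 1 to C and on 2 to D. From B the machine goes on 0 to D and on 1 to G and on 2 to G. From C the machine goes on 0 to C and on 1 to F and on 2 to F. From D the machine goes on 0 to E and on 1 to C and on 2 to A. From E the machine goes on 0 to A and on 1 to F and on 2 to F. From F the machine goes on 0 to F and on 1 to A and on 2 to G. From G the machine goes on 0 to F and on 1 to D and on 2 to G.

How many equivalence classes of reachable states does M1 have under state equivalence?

4

Every state is reachable, so we keep all 7.
Initial partition by acceptance: {A,C,D,F,G} | {B,E}.
On input 0, block {A,C,D,F,G} splits into {C,F,G} and {A,D}.
Split {C,F,G} by δ(·,1) → {F,G} and {C}.
Stable partition: {F,G} | {B,E} | {A,D} | {C} — 4 equivalence classes.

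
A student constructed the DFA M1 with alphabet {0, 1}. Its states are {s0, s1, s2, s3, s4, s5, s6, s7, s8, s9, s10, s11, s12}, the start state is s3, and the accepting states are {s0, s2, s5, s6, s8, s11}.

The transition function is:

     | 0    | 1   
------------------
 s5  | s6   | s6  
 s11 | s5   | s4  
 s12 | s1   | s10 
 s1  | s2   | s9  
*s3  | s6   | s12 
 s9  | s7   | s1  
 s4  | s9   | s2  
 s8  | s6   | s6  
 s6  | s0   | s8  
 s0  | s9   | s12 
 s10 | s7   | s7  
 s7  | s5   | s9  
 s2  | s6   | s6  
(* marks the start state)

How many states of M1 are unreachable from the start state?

2

No path from s3 leads to s4, s11; the other 11 states are all reachable.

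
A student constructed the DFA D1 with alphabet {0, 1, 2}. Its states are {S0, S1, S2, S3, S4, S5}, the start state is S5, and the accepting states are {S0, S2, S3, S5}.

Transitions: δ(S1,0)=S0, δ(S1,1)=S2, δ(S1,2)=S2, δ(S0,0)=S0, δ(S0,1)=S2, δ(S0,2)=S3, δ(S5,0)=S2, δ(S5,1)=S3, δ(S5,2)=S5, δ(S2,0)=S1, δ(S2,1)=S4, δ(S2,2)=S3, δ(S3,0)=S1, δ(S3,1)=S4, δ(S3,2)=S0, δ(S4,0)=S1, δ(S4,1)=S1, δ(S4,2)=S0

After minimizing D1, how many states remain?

6

Initial partition by acceptance: {S0,S2,S3,S5} | {S1,S4}.
Split {S0,S2,S3,S5} by δ(·,0) → {S0,S5} and {S2,S3}.
Split {S0,S5} by δ(·,0) → {S0} and {S5}.
On input 0, block {S1,S4} splits into {S1} and {S4}.
Refine {S2,S3} on symbol 2: members go to different blocks, giving {S2} and {S3}.
No further refinement is possible. Final partition (6 blocks): {S0} | {S1} | {S2} | {S5} | {S4} | {S3}.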